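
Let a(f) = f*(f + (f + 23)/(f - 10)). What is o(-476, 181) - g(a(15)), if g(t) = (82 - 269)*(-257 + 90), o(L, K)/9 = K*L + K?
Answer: -805004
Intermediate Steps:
o(L, K) = 9*K + 9*K*L (o(L, K) = 9*(K*L + K) = 9*(K + K*L) = 9*K + 9*K*L)
a(f) = f*(f + (23 + f)/(-10 + f))
g(t) = 31229 (g(t) = -187*(-167) = 31229)
o(-476, 181) - g(a(15)) = 9*181*(1 - 476) - 1*31229 = 9*181*(-475) - 31229 = -773775 - 31229 = -805004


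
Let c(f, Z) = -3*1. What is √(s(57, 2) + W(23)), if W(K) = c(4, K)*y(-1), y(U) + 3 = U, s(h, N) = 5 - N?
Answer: √15 ≈ 3.8730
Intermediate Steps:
y(U) = -3 + U
c(f, Z) = -3
W(K) = 12 (W(K) = -3*(-3 - 1) = -3*(-4) = 12)
√(s(57, 2) + W(23)) = √((5 - 1*2) + 12) = √((5 - 2) + 12) = √(3 + 12) = √15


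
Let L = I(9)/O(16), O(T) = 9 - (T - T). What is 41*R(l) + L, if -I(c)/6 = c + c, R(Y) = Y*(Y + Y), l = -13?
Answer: 13846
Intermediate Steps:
R(Y) = 2*Y² (R(Y) = Y*(2*Y) = 2*Y²)
I(c) = -12*c (I(c) = -6*(c + c) = -12*c)
O(T) = 9 (O(T) = 9 - 1*0 = 9 + 0 = 9)
L = -12 (L = -12*9/9 = -108*⅑ = -12)
41*R(l) + L = 41*(2*(-13)²) - 12 = 41*(2*169) - 12 = 41*338 - 12 = 13858 - 12 = 13846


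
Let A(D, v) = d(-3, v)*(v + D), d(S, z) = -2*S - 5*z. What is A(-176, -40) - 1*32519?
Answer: -77015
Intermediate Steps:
d(S, z) = -5*z - 2*S
A(D, v) = (6 - 5*v)*(D + v) (A(D, v) = (-5*v - 2*(-3))*(v + D) = (-5*v + 6)*(D + v) = (6 - 5*v)*(D + v))
A(-176, -40) - 1*32519 = -(-6 + 5*(-40))*(-176 - 40) - 1*32519 = -1*(-6 - 200)*(-216) - 32519 = -1*(-206)*(-216) - 32519 = -44496 - 32519 = -77015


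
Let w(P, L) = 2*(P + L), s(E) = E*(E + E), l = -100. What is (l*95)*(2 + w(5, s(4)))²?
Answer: -54872000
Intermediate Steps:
s(E) = 2*E² (s(E) = E*(2*E) = 2*E²)
w(P, L) = 2*L + 2*P (w(P, L) = 2*(L + P) = 2*L + 2*P)
(l*95)*(2 + w(5, s(4)))² = (-100*95)*(2 + (2*(2*4²) + 2*5))² = -9500*(2 + (2*(2*16) + 10))² = -9500*(2 + (2*32 + 10))² = -9500*(2 + (64 + 10))² = -9500*(2 + 74)² = -9500*76² = -9500*5776 = -54872000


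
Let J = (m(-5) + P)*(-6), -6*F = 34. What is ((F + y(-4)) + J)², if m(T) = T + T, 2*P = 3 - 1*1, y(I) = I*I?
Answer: 37249/9 ≈ 4138.8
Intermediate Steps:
F = -17/3 (F = -⅙*34 = -17/3 ≈ -5.6667)
y(I) = I²
P = 1 (P = (3 - 1*1)/2 = (3 - 1)/2 = (½)*2 = 1)
m(T) = 2*T
J = 54 (J = (2*(-5) + 1)*(-6) = (-10 + 1)*(-6) = -9*(-6) = 54)
((F + y(-4)) + J)² = ((-17/3 + (-4)²) + 54)² = ((-17/3 + 16) + 54)² = (31/3 + 54)² = (193/3)² = 37249/9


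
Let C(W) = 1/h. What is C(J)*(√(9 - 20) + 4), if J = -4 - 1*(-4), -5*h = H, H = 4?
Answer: -5 - 5*I*√11/4 ≈ -5.0 - 4.1458*I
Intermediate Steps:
h = -⅘ (h = -⅕*4 = -⅘ ≈ -0.80000)
J = 0 (J = -4 + 4 = 0)
C(W) = -5/4 (C(W) = 1/(-⅘) = -5/4)
C(J)*(√(9 - 20) + 4) = -5*(√(9 - 20) + 4)/4 = -5*(√(-11) + 4)/4 = -5*(I*√11 + 4)/4 = -5*(4 + I*√11)/4 = -5 - 5*I*√11/4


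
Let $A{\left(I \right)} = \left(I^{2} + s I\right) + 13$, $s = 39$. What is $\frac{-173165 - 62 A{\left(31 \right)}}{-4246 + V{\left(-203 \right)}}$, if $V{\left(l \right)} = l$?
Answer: $\frac{102837}{1483} \approx 69.344$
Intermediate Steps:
$A{\left(I \right)} = 13 + I^{2} + 39 I$ ($A{\left(I \right)} = \left(I^{2} + 39 I\right) + 13 = 13 + I^{2} + 39 I$)
$\frac{-173165 - 62 A{\left(31 \right)}}{-4246 + V{\left(-203 \right)}} = \frac{-173165 - 62 \left(13 + 31^{2} + 39 \cdot 31\right)}{-4246 - 203} = \frac{-173165 - 62 \left(13 + 961 + 1209\right)}{-4449} = \left(-173165 - 135346\right) \left(- \frac{1}{4449}\right) = \left(-308511\right) \left(- \frac{1}{4449}\right) = \frac{102837}{1483}$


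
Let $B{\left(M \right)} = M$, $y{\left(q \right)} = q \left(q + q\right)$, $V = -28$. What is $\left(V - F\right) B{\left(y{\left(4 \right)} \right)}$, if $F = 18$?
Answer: $-1472$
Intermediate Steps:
$y{\left(q \right)} = 2 q^{2}$ ($y{\left(q \right)} = q 2 q = 2 q^{2}$)
$\left(V - F\right) B{\left(y{\left(4 \right)} \right)} = \left(-28 - 18\right) 2 \cdot 4^{2} = \left(-28 - 18\right) 2 \cdot 16 = \left(-46\right) 32 = -1472$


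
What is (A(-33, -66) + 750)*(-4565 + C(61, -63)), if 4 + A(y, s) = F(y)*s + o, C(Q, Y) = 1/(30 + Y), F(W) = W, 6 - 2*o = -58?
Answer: -445309576/33 ≈ -1.3494e+7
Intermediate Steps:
o = 32 (o = 3 - 1/2*(-58) = 3 + 29 = 32)
A(y, s) = 28 + s*y (A(y, s) = -4 + (y*s + 32) = -4 + (s*y + 32) = -4 + (32 + s*y) = 28 + s*y)
(A(-33, -66) + 750)*(-4565 + C(61, -63)) = ((28 - 66*(-33)) + 750)*(-4565 + 1/(30 - 63)) = ((28 + 2178) + 750)*(-4565 + 1/(-33)) = (2206 + 750)*(-4565 - 1/33) = 2956*(-150646/33) = -445309576/33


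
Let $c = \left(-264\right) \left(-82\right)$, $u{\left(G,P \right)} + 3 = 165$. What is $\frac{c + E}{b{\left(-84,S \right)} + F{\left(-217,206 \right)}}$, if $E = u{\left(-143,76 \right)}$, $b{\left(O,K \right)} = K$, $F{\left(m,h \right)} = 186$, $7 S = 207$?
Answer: $\frac{50890}{503} \approx 101.17$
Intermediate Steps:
$S = \frac{207}{7}$ ($S = \frac{1}{7} \cdot 207 = \frac{207}{7} \approx 29.571$)
$u{\left(G,P \right)} = 162$ ($u{\left(G,P \right)} = -3 + 165 = 162$)
$E = 162$
$c = 21648$
$\frac{c + E}{b{\left(-84,S \right)} + F{\left(-217,206 \right)}} = \frac{21648 + 162}{\frac{207}{7} + 186} = \frac{21810}{\frac{1509}{7}} = 21810 \cdot \frac{7}{1509} = \frac{50890}{503}$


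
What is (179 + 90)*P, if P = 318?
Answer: 85542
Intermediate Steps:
(179 + 90)*P = (179 + 90)*318 = 269*318 = 85542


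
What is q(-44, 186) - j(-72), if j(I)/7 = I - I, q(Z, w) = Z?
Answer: -44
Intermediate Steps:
j(I) = 0 (j(I) = 7*(I - I) = 7*0 = 0)
q(-44, 186) - j(-72) = -44 - 1*0 = -44 + 0 = -44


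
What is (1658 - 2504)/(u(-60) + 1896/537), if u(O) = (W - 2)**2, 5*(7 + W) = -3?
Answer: -1892925/214108 ≈ -8.8410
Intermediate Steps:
W = -38/5 (W = -7 + (1/5)*(-3) = -7 - 3/5 = -38/5 ≈ -7.6000)
u(O) = 2304/25 (u(O) = (-38/5 - 2)**2 = (-48/5)**2 = 2304/25)
(1658 - 2504)/(u(-60) + 1896/537) = (1658 - 2504)/(2304/25 + 1896/537) = -846/(2304/25 + 1896*(1/537)) = -846/(2304/25 + 632/179) = -846/428216/4475 = -846*4475/428216 = -1892925/214108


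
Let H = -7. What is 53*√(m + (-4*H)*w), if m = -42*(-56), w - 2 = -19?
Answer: 106*√469 ≈ 2295.6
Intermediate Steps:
w = -17 (w = 2 - 19 = -17)
m = 2352
53*√(m + (-4*H)*w) = 53*√(2352 - 4*(-7)*(-17)) = 53*√(2352 + 28*(-17)) = 53*√(2352 - 476) = 53*√1876 = 53*(2*√469) = 106*√469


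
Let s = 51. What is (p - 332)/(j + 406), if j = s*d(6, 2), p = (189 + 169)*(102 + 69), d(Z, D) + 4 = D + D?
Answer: 4349/29 ≈ 149.97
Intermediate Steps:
d(Z, D) = -4 + 2*D (d(Z, D) = -4 + (D + D) = -4 + 2*D)
p = 61218 (p = 358*171 = 61218)
j = 0 (j = 51*(-4 + 2*2) = 51*(-4 + 4) = 51*0 = 0)
(p - 332)/(j + 406) = (61218 - 332)/(0 + 406) = 60886/406 = 60886*(1/406) = 4349/29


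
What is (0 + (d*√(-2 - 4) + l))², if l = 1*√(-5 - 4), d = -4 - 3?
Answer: -303 + 42*√6 ≈ -200.12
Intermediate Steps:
d = -7
l = 3*I (l = 1*√(-9) = 1*(3*I) = 3*I ≈ 3.0*I)
(0 + (d*√(-2 - 4) + l))² = (0 + (-7*√(-2 - 4) + 3*I))² = (0 + (-7*I*√6 + 3*I))² = (0 + (3*I - 7*I*√6))² = (3*I - 7*I*√6)²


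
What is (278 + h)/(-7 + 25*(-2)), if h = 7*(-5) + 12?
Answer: -85/19 ≈ -4.4737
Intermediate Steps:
h = -23 (h = -35 + 12 = -23)
(278 + h)/(-7 + 25*(-2)) = (278 - 23)/(-7 + 25*(-2)) = 255/(-7 - 50) = 255/(-57) = 255*(-1/57) = -85/19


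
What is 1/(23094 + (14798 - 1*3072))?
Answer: 1/34820 ≈ 2.8719e-5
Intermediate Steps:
1/(23094 + (14798 - 1*3072)) = 1/(23094 + (14798 - 3072)) = 1/(23094 + 11726) = 1/34820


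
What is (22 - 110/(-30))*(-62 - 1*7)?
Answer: -1771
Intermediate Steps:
(22 - 110/(-30))*(-62 - 1*7) = (22 - 110*(-1/30))*(-62 - 7) = (22 + 11/3)*(-69) = (77/3)*(-69) = -1771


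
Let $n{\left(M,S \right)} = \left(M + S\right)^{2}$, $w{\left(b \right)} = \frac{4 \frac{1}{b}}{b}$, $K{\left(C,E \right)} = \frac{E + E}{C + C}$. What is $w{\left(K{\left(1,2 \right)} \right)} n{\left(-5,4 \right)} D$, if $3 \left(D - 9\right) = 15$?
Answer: $14$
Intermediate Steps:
$D = 14$ ($D = 9 + \frac{1}{3} \cdot 15 = 9 + 5 = 14$)
$K{\left(C,E \right)} = \frac{E}{C}$ ($K{\left(C,E \right)} = \frac{2 E}{2 C} = 2 E \frac{1}{2 C} = \frac{E}{C}$)
$w{\left(b \right)} = \frac{4}{b^{2}}$
$w{\left(K{\left(1,2 \right)} \right)} n{\left(-5,4 \right)} D = \frac{4}{4} \left(-5 + 4\right)^{2} \cdot 14 = \frac{4}{4} \left(-1\right)^{2} \cdot 14 = \frac{4}{4} \cdot 1 \cdot 14 = 4 \cdot \frac{1}{4} \cdot 1 \cdot 14 = 1 \cdot 1 \cdot 14 = 1 \cdot 14 = 14$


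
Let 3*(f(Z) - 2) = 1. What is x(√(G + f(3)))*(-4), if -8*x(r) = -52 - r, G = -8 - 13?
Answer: -26 - I*√42/3 ≈ -26.0 - 2.1602*I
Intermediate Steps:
f(Z) = 7/3 (f(Z) = 2 + (⅓)*1 = 2 + ⅓ = 7/3)
G = -21
x(r) = 13/2 + r/8 (x(r) = -(-52 - r)/8 = 13/2 + r/8)
x(√(G + f(3)))*(-4) = (13/2 + √(-21 + 7/3)/8)*(-4) = (13/2 + √(-56/3)/8)*(-4) = (13/2 + (2*I*√42/3)/8)*(-4) = (13/2 + I*√42/12)*(-4) = -26 - I*√42/3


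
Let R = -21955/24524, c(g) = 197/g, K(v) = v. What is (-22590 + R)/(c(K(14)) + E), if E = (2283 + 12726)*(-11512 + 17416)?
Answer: -3878133805/15212042246462 ≈ -0.00025494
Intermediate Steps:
R = -21955/24524 (R = -21955*1/24524 = -21955/24524 ≈ -0.89525)
E = 88613136 (E = 15009*5904 = 88613136)
(-22590 + R)/(c(K(14)) + E) = (-22590 - 21955/24524)/(197/14 + 88613136) = -554019115/(24524*(197*(1/14) + 88613136)) = -554019115/(24524*(197/14 + 88613136)) = -554019115/(24524*1240584101/14) = -554019115/24524*14/1240584101 = -3878133805/15212042246462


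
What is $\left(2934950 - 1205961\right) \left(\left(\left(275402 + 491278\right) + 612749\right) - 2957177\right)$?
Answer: $-2727908936772$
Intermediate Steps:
$\left(2934950 - 1205961\right) \left(\left(\left(275402 + 491278\right) + 612749\right) - 2957177\right) = 1728989 \left(\left(766680 + 612749\right) - 2957177\right) = 1728989 \left(1379429 - 2957177\right) = 1728989 \left(-1577748\right) = -2727908936772$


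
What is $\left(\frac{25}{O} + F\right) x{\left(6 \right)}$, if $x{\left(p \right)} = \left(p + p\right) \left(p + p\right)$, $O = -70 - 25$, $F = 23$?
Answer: $\frac{62208}{19} \approx 3274.1$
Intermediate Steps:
$O = -95$ ($O = -70 - 25 = -95$)
$x{\left(p \right)} = 4 p^{2}$ ($x{\left(p \right)} = 2 p 2 p = 4 p^{2}$)
$\left(\frac{25}{O} + F\right) x{\left(6 \right)} = \left(\frac{25}{-95} + 23\right) 4 \cdot 6^{2} = \left(25 \left(- \frac{1}{95}\right) + 23\right) 4 \cdot 36 = \left(- \frac{5}{19} + 23\right) 144 = \frac{432}{19} \cdot 144 = \frac{62208}{19}$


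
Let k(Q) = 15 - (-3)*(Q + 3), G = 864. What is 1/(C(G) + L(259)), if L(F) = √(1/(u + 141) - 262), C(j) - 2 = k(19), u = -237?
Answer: 7968/686497 - 4*I*√150918/686497 ≈ 0.011607 - 0.0022636*I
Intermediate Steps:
k(Q) = 24 + 3*Q (k(Q) = 15 - (-3)*(3 + Q) = 15 - (-9 - 3*Q) = 15 + (9 + 3*Q) = 24 + 3*Q)
C(j) = 83 (C(j) = 2 + (24 + 3*19) = 2 + (24 + 57) = 2 + 81 = 83)
L(F) = I*√150918/24 (L(F) = √(1/(-237 + 141) - 262) = √(1/(-96) - 262) = √(-1/96 - 262) = √(-25153/96) = I*√150918/24)
1/(C(G) + L(259)) = 1/(83 + I*√150918/24)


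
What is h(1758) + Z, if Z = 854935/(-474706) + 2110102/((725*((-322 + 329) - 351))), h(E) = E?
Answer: 51729417060547/29597919100 ≈ 1747.7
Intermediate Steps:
Z = -303724717253/29597919100 (Z = 854935*(-1/474706) + 2110102/((725*(7 - 351))) = -854935/474706 + 2110102/((725*(-344))) = -854935/474706 + 2110102/(-249400) = -854935/474706 + 2110102*(-1/249400) = -854935/474706 - 1055051/124700 = -303724717253/29597919100 ≈ -10.262)
h(1758) + Z = 1758 - 303724717253/29597919100 = 51729417060547/29597919100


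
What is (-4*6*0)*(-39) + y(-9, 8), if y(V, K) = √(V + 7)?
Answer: I*√2 ≈ 1.4142*I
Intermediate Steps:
y(V, K) = √(7 + V)
(-4*6*0)*(-39) + y(-9, 8) = (-4*6*0)*(-39) + √(7 - 9) = -24*0*(-39) + √(-2) = 0*(-39) + I*√2 = 0 + I*√2 = I*√2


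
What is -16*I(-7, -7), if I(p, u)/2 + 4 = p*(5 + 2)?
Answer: 1696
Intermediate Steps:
I(p, u) = -8 + 14*p (I(p, u) = -8 + 2*(p*(5 + 2)) = -8 + 2*(p*7) = -8 + 2*(7*p) = -8 + 14*p)
-16*I(-7, -7) = -16*(-8 + 14*(-7)) = -16*(-8 - 98) = -16*(-106) = 1696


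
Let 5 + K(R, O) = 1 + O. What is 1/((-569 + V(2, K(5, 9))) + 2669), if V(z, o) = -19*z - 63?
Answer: 1/1999 ≈ 0.00050025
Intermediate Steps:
K(R, O) = -4 + O (K(R, O) = -5 + (1 + O) = -4 + O)
V(z, o) = -63 - 19*z
1/((-569 + V(2, K(5, 9))) + 2669) = 1/((-569 + (-63 - 19*2)) + 2669) = 1/((-569 + (-63 - 38)) + 2669) = 1/((-569 - 101) + 2669) = 1/(-670 + 2669) = 1/1999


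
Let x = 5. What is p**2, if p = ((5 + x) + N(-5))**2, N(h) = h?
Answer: 625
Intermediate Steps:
p = 25 (p = ((5 + 5) - 5)**2 = (10 - 5)**2 = 5**2 = 25)
p**2 = 25**2 = 625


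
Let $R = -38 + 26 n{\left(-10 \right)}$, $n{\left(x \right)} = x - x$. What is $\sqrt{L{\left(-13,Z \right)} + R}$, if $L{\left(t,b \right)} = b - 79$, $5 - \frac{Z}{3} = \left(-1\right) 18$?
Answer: $4 i \sqrt{3} \approx 6.9282 i$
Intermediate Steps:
$Z = 69$ ($Z = 15 - 3 \left(\left(-1\right) 18\right) = 15 - -54 = 15 + 54 = 69$)
$L{\left(t,b \right)} = -79 + b$
$n{\left(x \right)} = 0$
$R = -38$ ($R = -38 + 26 \cdot 0 = -38 + 0 = -38$)
$\sqrt{L{\left(-13,Z \right)} + R} = \sqrt{\left(-79 + 69\right) - 38} = \sqrt{-10 - 38} = \sqrt{-48} = 4 i \sqrt{3}$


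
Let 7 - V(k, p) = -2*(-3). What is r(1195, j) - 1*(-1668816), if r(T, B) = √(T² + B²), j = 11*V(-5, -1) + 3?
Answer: 1668816 + √1428221 ≈ 1.6700e+6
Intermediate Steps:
V(k, p) = 1 (V(k, p) = 7 - (-2)*(-3) = 7 - 1*6 = 7 - 6 = 1)
j = 14 (j = 11*1 + 3 = 11 + 3 = 14)
r(T, B) = √(B² + T²)
r(1195, j) - 1*(-1668816) = √(14² + 1195²) - 1*(-1668816) = √(196 + 1428025) + 1668816 = √1428221 + 1668816 = 1668816 + √1428221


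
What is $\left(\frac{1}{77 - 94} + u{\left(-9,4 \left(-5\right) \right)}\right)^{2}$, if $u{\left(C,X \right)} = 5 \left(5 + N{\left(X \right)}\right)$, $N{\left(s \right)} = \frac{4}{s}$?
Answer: $\frac{165649}{289} \approx 573.18$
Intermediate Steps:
$u{\left(C,X \right)} = 25 + \frac{20}{X}$ ($u{\left(C,X \right)} = 5 \left(5 + \frac{4}{X}\right) = 25 + \frac{20}{X}$)
$\left(\frac{1}{77 - 94} + u{\left(-9,4 \left(-5\right) \right)}\right)^{2} = \left(\frac{1}{77 - 94} + \left(25 + \frac{20}{4 \left(-5\right)}\right)\right)^{2} = \left(\frac{1}{-17} + \left(25 + \frac{20}{-20}\right)\right)^{2} = \left(- \frac{1}{17} + \left(25 + 20 \left(- \frac{1}{20}\right)\right)\right)^{2} = \left(- \frac{1}{17} + \left(25 - 1\right)\right)^{2} = \left(- \frac{1}{17} + 24\right)^{2} = \left(\frac{407}{17}\right)^{2} = \frac{165649}{289}$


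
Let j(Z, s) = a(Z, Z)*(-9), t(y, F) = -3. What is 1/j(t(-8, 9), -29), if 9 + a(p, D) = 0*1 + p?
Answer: 1/108 ≈ 0.0092593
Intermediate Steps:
a(p, D) = -9 + p (a(p, D) = -9 + (0*1 + p) = -9 + (0 + p) = -9 + p)
j(Z, s) = 81 - 9*Z (j(Z, s) = (-9 + Z)*(-9) = 81 - 9*Z)
1/j(t(-8, 9), -29) = 1/(81 - 9*(-3)) = 1/(81 + 27) = 1/108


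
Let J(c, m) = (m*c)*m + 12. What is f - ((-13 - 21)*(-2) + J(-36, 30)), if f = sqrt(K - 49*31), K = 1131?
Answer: 32320 + 2*I*sqrt(97) ≈ 32320.0 + 19.698*I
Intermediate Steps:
J(c, m) = 12 + c*m**2 (J(c, m) = (c*m)*m + 12 = c*m**2 + 12 = 12 + c*m**2)
f = 2*I*sqrt(97) (f = sqrt(1131 - 49*31) = sqrt(1131 - 1519) = sqrt(-388) = 2*I*sqrt(97) ≈ 19.698*I)
f - ((-13 - 21)*(-2) + J(-36, 30)) = 2*I*sqrt(97) - ((-13 - 21)*(-2) + (12 - 36*30**2)) = 2*I*sqrt(97) - (-34*(-2) + (12 - 36*900)) = 2*I*sqrt(97) - (68 + (12 - 32400)) = 2*I*sqrt(97) - (68 - 32388) = 2*I*sqrt(97) - 1*(-32320) = 2*I*sqrt(97) + 32320 = 32320 + 2*I*sqrt(97)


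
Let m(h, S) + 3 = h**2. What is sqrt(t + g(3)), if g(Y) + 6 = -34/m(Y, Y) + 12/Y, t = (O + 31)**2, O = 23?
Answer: 5*sqrt(1047)/3 ≈ 53.929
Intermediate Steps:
m(h, S) = -3 + h**2
t = 2916 (t = (23 + 31)**2 = 54**2 = 2916)
g(Y) = -6 - 34/(-3 + Y**2) + 12/Y (g(Y) = -6 + (-34/(-3 + Y**2) + 12/Y) = -6 - 34/(-3 + Y**2) + 12/Y)
sqrt(t + g(3)) = sqrt(2916 + (-6 - 34/(-3 + 3**2) + 12/3)) = sqrt(2916 + (-6 - 34/(-3 + 9) + 12*(1/3))) = sqrt(2916 + (-6 - 34/6 + 4)) = sqrt(2916 + (-6 - 34*1/6 + 4)) = sqrt(2916 + (-6 - 17/3 + 4)) = sqrt(2916 - 23/3) = sqrt(8725/3) = 5*sqrt(1047)/3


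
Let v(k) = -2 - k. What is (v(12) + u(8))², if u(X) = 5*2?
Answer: 16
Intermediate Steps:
u(X) = 10
(v(12) + u(8))² = ((-2 - 1*12) + 10)² = ((-2 - 12) + 10)² = (-14 + 10)² = (-4)² = 16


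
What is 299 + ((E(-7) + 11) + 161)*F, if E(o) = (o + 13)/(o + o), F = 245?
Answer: 42334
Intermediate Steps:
E(o) = (13 + o)/(2*o) (E(o) = (13 + o)/((2*o)) = (13 + o)*(1/(2*o)) = (13 + o)/(2*o))
299 + ((E(-7) + 11) + 161)*F = 299 + (((½)*(13 - 7)/(-7) + 11) + 161)*245 = 299 + (((½)*(-⅐)*6 + 11) + 161)*245 = 299 + ((-3/7 + 11) + 161)*245 = 299 + (74/7 + 161)*245 = 299 + (1201/7)*245 = 299 + 42035 = 42334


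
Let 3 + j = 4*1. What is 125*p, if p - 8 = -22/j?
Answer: -1750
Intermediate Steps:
j = 1 (j = -3 + 4*1 = -3 + 4 = 1)
p = -14 (p = 8 - 22/1 = 8 - 22*1 = 8 - 22 = -14)
125*p = 125*(-14) = -1750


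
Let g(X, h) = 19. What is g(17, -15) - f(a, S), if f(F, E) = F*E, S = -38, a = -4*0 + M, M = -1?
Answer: -19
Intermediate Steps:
a = -1 (a = -4*0 - 1 = 0 - 1 = -1)
f(F, E) = E*F
g(17, -15) - f(a, S) = 19 - (-38)*(-1) = 19 - 1*38 = 19 - 38 = -19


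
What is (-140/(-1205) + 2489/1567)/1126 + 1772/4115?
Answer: 756157413359/1749823598030 ≈ 0.43213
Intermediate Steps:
(-140/(-1205) + 2489/1567)/1126 + 1772/4115 = (-140*(-1/1205) + 2489*(1/1567))*(1/1126) + 1772*(1/4115) = (28/241 + 2489/1567)*(1/1126) + 1772/4115 = (643725/377647)*(1/1126) + 1772/4115 = 643725/425230522 + 1772/4115 = 756157413359/1749823598030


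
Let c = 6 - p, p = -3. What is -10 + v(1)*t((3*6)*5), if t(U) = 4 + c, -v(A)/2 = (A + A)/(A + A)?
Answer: -36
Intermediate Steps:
c = 9 (c = 6 - 1*(-3) = 6 + 3 = 9)
v(A) = -2 (v(A) = -2*(A + A)/(A + A) = -2*2*A/(2*A) = -2*2*A*1/(2*A) = -2*1 = -2)
t(U) = 13 (t(U) = 4 + 9 = 13)
-10 + v(1)*t((3*6)*5) = -10 - 2*13 = -10 - 26 = -36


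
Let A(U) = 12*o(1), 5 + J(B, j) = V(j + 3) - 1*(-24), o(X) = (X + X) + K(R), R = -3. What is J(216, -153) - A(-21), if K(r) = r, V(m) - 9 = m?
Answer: -110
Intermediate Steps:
V(m) = 9 + m
o(X) = -3 + 2*X (o(X) = (X + X) - 3 = 2*X - 3 = -3 + 2*X)
J(B, j) = 31 + j (J(B, j) = -5 + ((9 + (j + 3)) - 1*(-24)) = -5 + ((9 + (3 + j)) + 24) = -5 + ((12 + j) + 24) = -5 + (36 + j) = 31 + j)
A(U) = -12 (A(U) = 12*(-3 + 2*1) = 12*(-3 + 2) = 12*(-1) = -12)
J(216, -153) - A(-21) = (31 - 153) - 1*(-12) = -122 + 12 = -110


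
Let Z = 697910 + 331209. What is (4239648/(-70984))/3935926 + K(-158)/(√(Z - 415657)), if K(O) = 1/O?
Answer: -264978/17461735699 - √613462/96926996 ≈ -2.3255e-5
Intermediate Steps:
Z = 1029119
(4239648/(-70984))/3935926 + K(-158)/(√(Z - 415657)) = (4239648/(-70984))/3935926 + 1/((-158)*(√(1029119 - 415657))) = (4239648*(-1/70984))*(1/3935926) - √613462/613462/158 = -529956/8873*1/3935926 - √613462/96926996 = -264978/17461735699 - √613462/96926996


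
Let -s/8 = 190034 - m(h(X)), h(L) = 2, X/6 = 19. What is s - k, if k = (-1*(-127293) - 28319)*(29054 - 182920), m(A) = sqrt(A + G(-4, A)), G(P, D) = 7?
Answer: 15227213236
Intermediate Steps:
X = 114 (X = 6*19 = 114)
m(A) = sqrt(7 + A) (m(A) = sqrt(A + 7) = sqrt(7 + A))
s = -1520248 (s = -8*(190034 - sqrt(7 + 2)) = -8*(190034 - sqrt(9)) = -8*(190034 - 1*3) = -8*(190034 - 3) = -8*190031 = -1520248)
k = -15228733484 (k = (127293 - 28319)*(-153866) = 98974*(-153866) = -15228733484)
s - k = -1520248 - 1*(-15228733484) = -1520248 + 15228733484 = 15227213236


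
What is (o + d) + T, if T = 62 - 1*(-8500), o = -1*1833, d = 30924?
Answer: 37653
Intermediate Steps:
o = -1833
T = 8562 (T = 62 + 8500 = 8562)
(o + d) + T = (-1833 + 30924) + 8562 = 29091 + 8562 = 37653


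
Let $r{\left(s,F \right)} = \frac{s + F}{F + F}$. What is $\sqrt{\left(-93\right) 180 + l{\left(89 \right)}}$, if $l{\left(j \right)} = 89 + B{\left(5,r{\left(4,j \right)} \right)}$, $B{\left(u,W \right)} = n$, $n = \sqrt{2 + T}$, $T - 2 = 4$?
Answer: $\sqrt{-16651 + 2 \sqrt{2}} \approx 129.03 i$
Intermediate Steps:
$T = 6$ ($T = 2 + 4 = 6$)
$r{\left(s,F \right)} = \frac{F + s}{2 F}$
$n = 2 \sqrt{2}$ ($n = \sqrt{2 + 6} = \sqrt{8} = 2 \sqrt{2} \approx 2.8284$)
$B{\left(u,W \right)} = 2 \sqrt{2}$
$l{\left(j \right)} = 89 + 2 \sqrt{2}$
$\sqrt{\left(-93\right) 180 + l{\left(89 \right)}} = \sqrt{\left(-93\right) 180 + \left(89 + 2 \sqrt{2}\right)} = \sqrt{-16740 + \left(89 + 2 \sqrt{2}\right)} = \sqrt{-16651 + 2 \sqrt{2}}$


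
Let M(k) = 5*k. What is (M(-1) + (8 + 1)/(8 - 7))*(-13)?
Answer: -52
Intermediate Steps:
(M(-1) + (8 + 1)/(8 - 7))*(-13) = (5*(-1) + (8 + 1)/(8 - 7))*(-13) = (-5 + 9/1)*(-13) = (-5 + 9*1)*(-13) = (-5 + 9)*(-13) = 4*(-13) = -52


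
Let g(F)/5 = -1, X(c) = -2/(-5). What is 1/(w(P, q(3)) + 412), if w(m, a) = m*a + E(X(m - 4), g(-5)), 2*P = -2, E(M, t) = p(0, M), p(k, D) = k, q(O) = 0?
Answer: 1/412 ≈ 0.0024272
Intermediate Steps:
X(c) = ⅖ (X(c) = -2*(-⅕) = ⅖)
g(F) = -5 (g(F) = 5*(-1) = -5)
E(M, t) = 0
P = -1 (P = (½)*(-2) = -1)
w(m, a) = a*m (w(m, a) = m*a + 0 = a*m + 0 = a*m)
1/(w(P, q(3)) + 412) = 1/(0*(-1) + 412) = 1/(0 + 412) = 1/412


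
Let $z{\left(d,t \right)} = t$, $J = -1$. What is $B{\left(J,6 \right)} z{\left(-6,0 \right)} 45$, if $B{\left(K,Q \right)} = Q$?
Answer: $0$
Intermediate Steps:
$B{\left(J,6 \right)} z{\left(-6,0 \right)} 45 = 6 \cdot 0 \cdot 45 = 0 \cdot 45 = 0$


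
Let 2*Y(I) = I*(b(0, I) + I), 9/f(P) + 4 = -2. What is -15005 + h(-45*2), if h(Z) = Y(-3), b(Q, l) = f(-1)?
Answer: -59993/4 ≈ -14998.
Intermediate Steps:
f(P) = -3/2 (f(P) = 9/(-4 - 2) = 9/(-6) = 9*(-⅙) = -3/2)
b(Q, l) = -3/2
Y(I) = I*(-3/2 + I)/2 (Y(I) = (I*(-3/2 + I))/2 = I*(-3/2 + I)/2)
h(Z) = 27/4 (h(Z) = (¼)*(-3)*(-3 + 2*(-3)) = (¼)*(-3)*(-3 - 6) = (¼)*(-3)*(-9) = 27/4)
-15005 + h(-45*2) = -15005 + 27/4 = -59993/4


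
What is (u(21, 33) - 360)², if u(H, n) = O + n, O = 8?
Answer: 101761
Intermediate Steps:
u(H, n) = 8 + n
(u(21, 33) - 360)² = ((8 + 33) - 360)² = (41 - 360)² = (-319)² = 101761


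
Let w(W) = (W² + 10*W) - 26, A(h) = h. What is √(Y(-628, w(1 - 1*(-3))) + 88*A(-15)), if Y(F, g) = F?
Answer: 2*I*√487 ≈ 44.136*I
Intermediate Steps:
w(W) = -26 + W² + 10*W
√(Y(-628, w(1 - 1*(-3))) + 88*A(-15)) = √(-628 + 88*(-15)) = √(-628 - 1320) = √(-1948) = 2*I*√487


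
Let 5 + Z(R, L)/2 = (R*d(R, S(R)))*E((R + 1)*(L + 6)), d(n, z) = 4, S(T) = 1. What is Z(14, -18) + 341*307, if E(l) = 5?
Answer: 105237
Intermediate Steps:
Z(R, L) = -10 + 40*R (Z(R, L) = -10 + 2*((R*4)*5) = -10 + 2*((4*R)*5) = -10 + 2*(20*R) = -10 + 40*R)
Z(14, -18) + 341*307 = (-10 + 40*14) + 341*307 = (-10 + 560) + 104687 = 550 + 104687 = 105237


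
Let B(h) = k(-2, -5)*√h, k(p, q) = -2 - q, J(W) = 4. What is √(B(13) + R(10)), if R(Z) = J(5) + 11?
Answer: √(15 + 3*√13) ≈ 5.0810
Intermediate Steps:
R(Z) = 15 (R(Z) = 4 + 11 = 15)
B(h) = 3*√h (B(h) = (-2 - 1*(-5))*√h = (-2 + 5)*√h = 3*√h)
√(B(13) + R(10)) = √(3*√13 + 15) = √(15 + 3*√13)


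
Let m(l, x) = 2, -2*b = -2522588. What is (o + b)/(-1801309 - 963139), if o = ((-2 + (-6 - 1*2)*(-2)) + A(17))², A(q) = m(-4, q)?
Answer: -630775/1382224 ≈ -0.45635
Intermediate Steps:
b = 1261294 (b = -½*(-2522588) = 1261294)
A(q) = 2
o = 256 (o = ((-2 + (-6 - 1*2)*(-2)) + 2)² = ((-2 + (-6 - 2)*(-2)) + 2)² = ((-2 - 8*(-2)) + 2)² = ((-2 + 16) + 2)² = (14 + 2)² = 16² = 256)
(o + b)/(-1801309 - 963139) = (256 + 1261294)/(-1801309 - 963139) = 1261550/(-2764448) = 1261550*(-1/2764448) = -630775/1382224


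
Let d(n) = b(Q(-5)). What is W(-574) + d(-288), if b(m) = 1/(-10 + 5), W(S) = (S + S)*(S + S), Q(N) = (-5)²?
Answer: 6589519/5 ≈ 1.3179e+6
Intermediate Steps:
Q(N) = 25
W(S) = 4*S² (W(S) = (2*S)*(2*S) = 4*S²)
b(m) = -⅕ (b(m) = 1/(-5) = -⅕)
d(n) = -⅕
W(-574) + d(-288) = 4*(-574)² - ⅕ = 4*329476 - ⅕ = 1317904 - ⅕ = 6589519/5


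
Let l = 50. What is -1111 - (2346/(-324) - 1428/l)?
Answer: -1451519/1350 ≈ -1075.2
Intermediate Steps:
-1111 - (2346/(-324) - 1428/l) = -1111 - (2346/(-324) - 1428/50) = -1111 - (2346*(-1/324) - 1428*1/50) = -1111 - (-391/54 - 714/25) = -1111 - 1*(-48331/1350) = -1111 + 48331/1350 = -1451519/1350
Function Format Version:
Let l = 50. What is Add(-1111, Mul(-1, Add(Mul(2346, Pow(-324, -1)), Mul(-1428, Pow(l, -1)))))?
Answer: Rational(-1451519, 1350) ≈ -1075.2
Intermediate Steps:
Add(-1111, Mul(-1, Add(Mul(2346, Pow(-324, -1)), Mul(-1428, Pow(l, -1))))) = Add(-1111, Mul(-1, Add(Mul(2346, Pow(-324, -1)), Mul(-1428, Pow(50, -1))))) = Add(-1111, Mul(-1, Add(Mul(2346, Rational(-1, 324)), Mul(-1428, Rational(1, 50))))) = Add(-1111, Mul(-1, Add(Rational(-391, 54), Rational(-714, 25)))) = Add(-1111, Mul(-1, Rational(-48331, 1350))) = Add(-1111, Rational(48331, 1350)) = Rational(-1451519, 1350)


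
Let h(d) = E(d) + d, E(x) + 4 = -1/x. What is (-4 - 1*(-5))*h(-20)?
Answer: -479/20 ≈ -23.950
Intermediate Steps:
E(x) = -4 - 1/x
h(d) = -4 + d - 1/d (h(d) = (-4 - 1/d) + d = -4 + d - 1/d)
(-4 - 1*(-5))*h(-20) = (-4 - 1*(-5))*(-4 - 20 - 1/(-20)) = (-4 + 5)*(-4 - 20 - 1*(-1/20)) = 1*(-4 - 20 + 1/20) = 1*(-479/20) = -479/20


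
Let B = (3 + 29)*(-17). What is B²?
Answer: 295936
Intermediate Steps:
B = -544 (B = 32*(-17) = -544)
B² = (-544)² = 295936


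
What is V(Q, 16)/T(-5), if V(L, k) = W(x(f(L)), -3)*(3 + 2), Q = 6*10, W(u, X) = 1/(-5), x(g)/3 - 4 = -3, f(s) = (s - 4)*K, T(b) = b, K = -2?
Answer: 1/5 ≈ 0.20000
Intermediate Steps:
f(s) = 8 - 2*s (f(s) = (s - 4)*(-2) = (-4 + s)*(-2) = 8 - 2*s)
x(g) = 3 (x(g) = 12 + 3*(-3) = 12 - 9 = 3)
W(u, X) = -1/5
Q = 60
V(L, k) = -1 (V(L, k) = -(3 + 2)/5 = -1/5*5 = -1)
V(Q, 16)/T(-5) = -1/(-5) = -1*(-1/5) = 1/5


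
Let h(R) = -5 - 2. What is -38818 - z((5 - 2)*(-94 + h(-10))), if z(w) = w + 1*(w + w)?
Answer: -37909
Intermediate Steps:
h(R) = -7
z(w) = 3*w (z(w) = w + 1*(2*w) = w + 2*w = 3*w)
-38818 - z((5 - 2)*(-94 + h(-10))) = -38818 - 3*(5 - 2)*(-94 - 7) = -38818 - 3*3*(-101) = -38818 - 3*(-303) = -38818 - 1*(-909) = -38818 + 909 = -37909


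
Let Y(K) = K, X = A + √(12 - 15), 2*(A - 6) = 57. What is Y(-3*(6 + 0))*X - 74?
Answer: -695 - 18*I*√3 ≈ -695.0 - 31.177*I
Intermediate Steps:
A = 69/2 (A = 6 + (½)*57 = 6 + 57/2 = 69/2 ≈ 34.500)
X = 69/2 + I*√3 (X = 69/2 + √(12 - 15) = 69/2 + √(-3) = 69/2 + I*√3 ≈ 34.5 + 1.732*I)
Y(-3*(6 + 0))*X - 74 = (-3*(6 + 0))*(69/2 + I*√3) - 74 = (-3*6)*(69/2 + I*√3) - 74 = -18*(69/2 + I*√3) - 74 = (-621 - 18*I*√3) - 74 = -695 - 18*I*√3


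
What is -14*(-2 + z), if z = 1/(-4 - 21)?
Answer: 714/25 ≈ 28.560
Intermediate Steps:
z = -1/25 (z = 1/(-25) = -1/25 ≈ -0.040000)
-14*(-2 + z) = -14*(-2 - 1/25) = -14*(-51/25) = 714/25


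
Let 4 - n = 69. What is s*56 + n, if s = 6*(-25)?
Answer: -8465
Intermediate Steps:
n = -65 (n = 4 - 1*69 = 4 - 69 = -65)
s = -150
s*56 + n = -150*56 - 65 = -8400 - 65 = -8465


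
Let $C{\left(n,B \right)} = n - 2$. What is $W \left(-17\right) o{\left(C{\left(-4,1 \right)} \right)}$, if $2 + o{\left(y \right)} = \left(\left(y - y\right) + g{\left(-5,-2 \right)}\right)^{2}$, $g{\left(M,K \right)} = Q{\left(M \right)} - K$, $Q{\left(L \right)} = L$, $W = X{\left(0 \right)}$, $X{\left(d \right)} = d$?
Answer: $0$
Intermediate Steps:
$W = 0$
$g{\left(M,K \right)} = M - K$
$C{\left(n,B \right)} = -2 + n$
$o{\left(y \right)} = 7$ ($o{\left(y \right)} = -2 + \left(\left(y - y\right) - 3\right)^{2} = -2 + \left(0 + \left(-5 + 2\right)\right)^{2} = -2 + \left(0 - 3\right)^{2} = -2 + \left(-3\right)^{2} = -2 + 9 = 7$)
$W \left(-17\right) o{\left(C{\left(-4,1 \right)} \right)} = 0 \left(-17\right) 7 = 0 \cdot 7 = 0$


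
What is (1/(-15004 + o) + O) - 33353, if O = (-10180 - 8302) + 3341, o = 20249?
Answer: -254351029/5245 ≈ -48494.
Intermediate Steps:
O = -15141 (O = -18482 + 3341 = -15141)
(1/(-15004 + o) + O) - 33353 = (1/(-15004 + 20249) - 15141) - 33353 = (1/5245 - 15141) - 33353 = -79414544/5245 - 33353 = -254351029/5245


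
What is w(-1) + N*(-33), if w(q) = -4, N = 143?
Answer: -4723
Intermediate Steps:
w(-1) + N*(-33) = -4 + 143*(-33) = -4 - 4719 = -4723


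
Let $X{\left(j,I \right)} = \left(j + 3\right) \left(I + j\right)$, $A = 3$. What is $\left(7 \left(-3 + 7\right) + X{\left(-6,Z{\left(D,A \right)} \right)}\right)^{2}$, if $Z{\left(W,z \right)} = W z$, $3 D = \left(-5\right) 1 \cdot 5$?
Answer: $14641$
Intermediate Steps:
$D = - \frac{25}{3}$ ($D = \frac{\left(-5\right) 1 \cdot 5}{3} = \frac{\left(-5\right) 5}{3} = \frac{1}{3} \left(-25\right) = - \frac{25}{3} \approx -8.3333$)
$X{\left(j,I \right)} = \left(3 + j\right) \left(I + j\right)$
$\left(7 \left(-3 + 7\right) + X{\left(-6,Z{\left(D,A \right)} \right)}\right)^{2} = \left(7 \left(-3 + 7\right) + \left(\left(-6\right)^{2} + 3 \left(\left(- \frac{25}{3}\right) 3\right) + 3 \left(-6\right) + \left(- \frac{25}{3}\right) 3 \left(-6\right)\right)\right)^{2} = \left(7 \cdot 4 + \left(36 + 3 \left(-25\right) - 18 - -150\right)\right)^{2} = \left(28 + \left(36 - 75 - 18 + 150\right)\right)^{2} = \left(28 + 93\right)^{2} = 121^{2} = 14641$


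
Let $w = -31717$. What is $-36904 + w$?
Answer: $-68621$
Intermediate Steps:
$-36904 + w = -36904 - 31717 = -68621$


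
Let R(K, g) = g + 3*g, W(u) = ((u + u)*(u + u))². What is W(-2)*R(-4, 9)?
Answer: 9216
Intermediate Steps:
W(u) = 16*u⁴ (W(u) = ((2*u)*(2*u))² = (4*u²)² = 16*u⁴)
R(K, g) = 4*g
W(-2)*R(-4, 9) = (16*(-2)⁴)*(4*9) = (16*16)*36 = 256*36 = 9216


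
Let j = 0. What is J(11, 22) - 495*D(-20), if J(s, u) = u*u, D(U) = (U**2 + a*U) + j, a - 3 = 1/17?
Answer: -2842972/17 ≈ -1.6723e+5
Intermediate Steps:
a = 52/17 (a = 3 + 1/17 = 52/17 ≈ 3.0588)
D(U) = U**2 + 52*U/17 (D(U) = (U**2 + 52*U/17) + 0 = U**2 + 52*U/17)
J(s, u) = u**2
J(11, 22) - 495*D(-20) = 22**2 - 495*(-20)*(52 + 17*(-20))/17 = 484 - 495*(-20)*(52 - 340)/17 = 484 - 495*(-20)*(-288)/17 = 484 - 495*5760/17 = 484 - 2851200/17 = -2842972/17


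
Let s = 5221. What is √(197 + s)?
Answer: 3*√602 ≈ 73.607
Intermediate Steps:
√(197 + s) = √(197 + 5221) = √5418 = 3*√602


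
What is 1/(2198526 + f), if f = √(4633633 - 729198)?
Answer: 2198526/4833512668241 - √3904435/4833512668241 ≈ 4.5444e-7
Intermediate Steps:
f = √3904435 ≈ 1976.0
1/(2198526 + f) = 1/(2198526 + √3904435)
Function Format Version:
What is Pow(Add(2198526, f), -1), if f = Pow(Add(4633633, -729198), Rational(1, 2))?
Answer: Add(Rational(2198526, 4833512668241), Mul(Rational(-1, 4833512668241), Pow(3904435, Rational(1, 2)))) ≈ 4.5444e-7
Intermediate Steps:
f = Pow(3904435, Rational(1, 2)) ≈ 1976.0
Pow(Add(2198526, f), -1) = Pow(Add(2198526, Pow(3904435, Rational(1, 2))), -1)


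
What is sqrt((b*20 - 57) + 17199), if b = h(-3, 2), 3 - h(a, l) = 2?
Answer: sqrt(17162) ≈ 131.00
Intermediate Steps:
h(a, l) = 1 (h(a, l) = 3 - 1*2 = 3 - 2 = 1)
b = 1
sqrt((b*20 - 57) + 17199) = sqrt((1*20 - 57) + 17199) = sqrt((20 - 57) + 17199) = sqrt(-37 + 17199) = sqrt(17162)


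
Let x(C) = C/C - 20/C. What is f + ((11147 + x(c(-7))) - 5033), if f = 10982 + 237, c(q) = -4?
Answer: 17339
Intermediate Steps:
f = 11219
x(C) = 1 - 20/C
f + ((11147 + x(c(-7))) - 5033) = 11219 + ((11147 + (-20 - 4)/(-4)) - 5033) = 11219 + ((11147 - ¼*(-24)) - 5033) = 11219 + ((11147 + 6) - 5033) = 11219 + (11153 - 5033) = 11219 + 6120 = 17339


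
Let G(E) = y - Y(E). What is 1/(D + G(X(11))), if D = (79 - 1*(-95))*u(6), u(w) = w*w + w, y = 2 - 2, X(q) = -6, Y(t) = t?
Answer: 1/7314 ≈ 0.00013672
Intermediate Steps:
y = 0
u(w) = w + w² (u(w) = w² + w = w + w²)
G(E) = -E (G(E) = 0 - E = -E)
D = 7308 (D = (79 - 1*(-95))*(6*(1 + 6)) = (79 + 95)*(6*7) = 174*42 = 7308)
1/(D + G(X(11))) = 1/(7308 - 1*(-6)) = 1/(7308 + 6) = 1/7314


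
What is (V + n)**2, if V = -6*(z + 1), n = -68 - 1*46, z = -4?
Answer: 9216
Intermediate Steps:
n = -114 (n = -68 - 46 = -114)
V = 18 (V = -6*(-4 + 1) = -6*(-3) = 18)
(V + n)**2 = (18 - 114)**2 = (-96)**2 = 9216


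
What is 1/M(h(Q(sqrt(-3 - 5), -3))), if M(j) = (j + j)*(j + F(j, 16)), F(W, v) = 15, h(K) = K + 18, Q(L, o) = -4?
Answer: 1/812 ≈ 0.0012315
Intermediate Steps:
h(K) = 18 + K
M(j) = 2*j*(15 + j) (M(j) = (j + j)*(j + 15) = (2*j)*(15 + j) = 2*j*(15 + j))
1/M(h(Q(sqrt(-3 - 5), -3))) = 1/(2*(18 - 4)*(15 + (18 - 4))) = 1/(2*14*(15 + 14)) = 1/(2*14*29) = 1/812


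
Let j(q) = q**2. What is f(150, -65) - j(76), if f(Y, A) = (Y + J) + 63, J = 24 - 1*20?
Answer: -5559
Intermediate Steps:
J = 4 (J = 24 - 20 = 4)
f(Y, A) = 67 + Y (f(Y, A) = (Y + 4) + 63 = (4 + Y) + 63 = 67 + Y)
f(150, -65) - j(76) = (67 + 150) - 1*76**2 = 217 - 1*5776 = 217 - 5776 = -5559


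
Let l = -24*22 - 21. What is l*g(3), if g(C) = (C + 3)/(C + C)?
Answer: -549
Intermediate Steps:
l = -549 (l = -528 - 21 = -549)
g(C) = (3 + C)/(2*C) (g(C) = (3 + C)/((2*C)) = (3 + C)*(1/(2*C)) = (3 + C)/(2*C))
l*g(3) = -549*(3 + 3)/(2*3) = -549*6/(2*3) = -549*1 = -549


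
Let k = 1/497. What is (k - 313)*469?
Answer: -10422520/71 ≈ -1.4680e+5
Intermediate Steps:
k = 1/497 ≈ 0.0020121
(k - 313)*469 = (1/497 - 313)*469 = -155560/497*469 = -10422520/71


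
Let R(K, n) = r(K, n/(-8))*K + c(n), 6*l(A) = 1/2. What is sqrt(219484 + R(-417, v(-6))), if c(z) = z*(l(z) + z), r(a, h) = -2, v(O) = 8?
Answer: 2*sqrt(495861)/3 ≈ 469.45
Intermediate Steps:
l(A) = 1/12 (l(A) = (1/6)/2 = (1/6)*(1/2) = 1/12)
c(z) = z*(1/12 + z)
R(K, n) = -2*K + n*(1/12 + n)
sqrt(219484 + R(-417, v(-6))) = sqrt(219484 + (8**2 - 2*(-417) + (1/12)*8)) = sqrt(219484 + (64 + 834 + 2/3)) = sqrt(219484 + 2696/3) = sqrt(661148/3) = 2*sqrt(495861)/3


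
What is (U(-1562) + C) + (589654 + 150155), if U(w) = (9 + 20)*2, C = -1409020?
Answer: -669153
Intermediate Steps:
U(w) = 58 (U(w) = 29*2 = 58)
(U(-1562) + C) + (589654 + 150155) = (58 - 1409020) + (589654 + 150155) = -1408962 + 739809 = -669153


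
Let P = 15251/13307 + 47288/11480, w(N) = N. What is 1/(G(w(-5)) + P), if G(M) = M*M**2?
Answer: -2727935/326628609 ≈ -0.0083518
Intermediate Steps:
G(M) = M**3
P = 14363266/2727935 (P = 15251*(1/13307) + 47288*(1/11480) = 15251/13307 + 5911/1435 = 14363266/2727935 ≈ 5.2653)
1/(G(w(-5)) + P) = 1/((-5)**3 + 14363266/2727935) = 1/(-125 + 14363266/2727935) = 1/(-326628609/2727935) = -2727935/326628609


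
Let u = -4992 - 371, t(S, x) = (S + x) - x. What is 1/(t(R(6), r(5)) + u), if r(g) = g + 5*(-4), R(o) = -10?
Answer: -1/5373 ≈ -0.00018612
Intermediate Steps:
r(g) = -20 + g (r(g) = g - 20 = -20 + g)
t(S, x) = S
u = -5363
1/(t(R(6), r(5)) + u) = 1/(-10 - 5363) = 1/(-5373) = -1/5373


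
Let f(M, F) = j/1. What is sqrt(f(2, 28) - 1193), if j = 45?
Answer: 2*I*sqrt(287) ≈ 33.882*I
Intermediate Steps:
f(M, F) = 45 (f(M, F) = 45/1 = 45*1 = 45)
sqrt(f(2, 28) - 1193) = sqrt(45 - 1193) = sqrt(-1148) = 2*I*sqrt(287)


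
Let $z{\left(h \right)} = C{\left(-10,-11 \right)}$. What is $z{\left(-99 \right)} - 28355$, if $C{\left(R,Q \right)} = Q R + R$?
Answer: $-28255$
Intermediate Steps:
$C{\left(R,Q \right)} = R + Q R$
$z{\left(h \right)} = 100$ ($z{\left(h \right)} = - 10 \left(1 - 11\right) = \left(-10\right) \left(-10\right) = 100$)
$z{\left(-99 \right)} - 28355 = 100 - 28355 = -28255$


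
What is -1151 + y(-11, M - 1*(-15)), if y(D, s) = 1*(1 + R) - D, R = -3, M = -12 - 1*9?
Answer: -1142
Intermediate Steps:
M = -21 (M = -12 - 9 = -21)
y(D, s) = -2 - D (y(D, s) = 1*(1 - 3) - D = 1*(-2) - D = -2 - D)
-1151 + y(-11, M - 1*(-15)) = -1151 + (-2 - 1*(-11)) = -1151 + (-2 + 11) = -1151 + 9 = -1142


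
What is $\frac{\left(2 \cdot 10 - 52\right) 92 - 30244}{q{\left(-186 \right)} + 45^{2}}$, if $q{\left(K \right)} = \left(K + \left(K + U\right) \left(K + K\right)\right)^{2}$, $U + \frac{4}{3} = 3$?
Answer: $- \frac{33188}{4676647021} \approx -7.0965 \cdot 10^{-6}$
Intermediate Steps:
$U = \frac{5}{3}$ ($U = - \frac{4}{3} + 3 = \frac{5}{3} \approx 1.6667$)
$q{\left(K \right)} = \left(K + 2 K \left(\frac{5}{3} + K\right)\right)^{2}$ ($q{\left(K \right)} = \left(K + \left(K + \frac{5}{3}\right) \left(K + K\right)\right)^{2} = \left(K + \left(\frac{5}{3} + K\right) 2 K\right)^{2} = \left(K + 2 K \left(\frac{5}{3} + K\right)\right)^{2}$)
$\frac{\left(2 \cdot 10 - 52\right) 92 - 30244}{q{\left(-186 \right)} + 45^{2}} = \frac{\left(2 \cdot 10 - 52\right) 92 - 30244}{\frac{\left(-186\right)^{2} \left(13 + 6 \left(-186\right)\right)^{2}}{9} + 45^{2}} = \frac{\left(20 - 52\right) 92 - 30244}{\frac{1}{9} \cdot 34596 \left(13 - 1116\right)^{2} + 2025} = \frac{\left(-32\right) 92 - 30244}{\frac{1}{9} \cdot 34596 \left(-1103\right)^{2} + 2025} = \frac{-2944 - 30244}{\frac{1}{9} \cdot 34596 \cdot 1216609 + 2025} = - \frac{33188}{4676644996 + 2025} = - \frac{33188}{4676647021}$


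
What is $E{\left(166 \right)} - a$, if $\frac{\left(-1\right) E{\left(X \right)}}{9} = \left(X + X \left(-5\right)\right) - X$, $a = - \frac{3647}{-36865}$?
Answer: $\frac{275377903}{36865} \approx 7469.9$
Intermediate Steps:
$a = \frac{3647}{36865}$ ($a = \left(-3647\right) \left(- \frac{1}{36865}\right) = \frac{3647}{36865} \approx 0.098929$)
$E{\left(X \right)} = 45 X$ ($E{\left(X \right)} = - 9 \left(\left(X + X \left(-5\right)\right) - X\right) = - 9 \left(\left(X - 5 X\right) - X\right) = - 9 \left(- 4 X - X\right) = - 9 \left(- 5 X\right) = 45 X$)
$E{\left(166 \right)} - a = 45 \cdot 166 - \frac{3647}{36865} = 7470 - \frac{3647}{36865} = \frac{275377903}{36865}$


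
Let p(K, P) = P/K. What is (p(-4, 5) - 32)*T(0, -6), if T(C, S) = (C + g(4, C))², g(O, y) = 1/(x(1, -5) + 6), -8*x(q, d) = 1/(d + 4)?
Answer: -304/343 ≈ -0.88630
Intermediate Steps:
x(q, d) = -1/(8*(4 + d)) (x(q, d) = -1/(8*(d + 4)) = -1/(8*(4 + d)))
g(O, y) = 8/49 (g(O, y) = 1/(-1/(32 + 8*(-5)) + 6) = 1/(-1/(32 - 40) + 6) = 1/(-1/(-8) + 6) = 1/(-1*(-⅛) + 6) = 1/(⅛ + 6) = 1/(49/8) = 8/49)
T(C, S) = (8/49 + C)² (T(C, S) = (C + 8/49)² = (8/49 + C)²)
(p(-4, 5) - 32)*T(0, -6) = (5/(-4) - 32)*((8 + 49*0)²/2401) = (5*(-¼) - 32)*((8 + 0)²/2401) = (-5/4 - 32)*((1/2401)*8²) = -19*64/1372 = -133/4*64/2401 = -304/343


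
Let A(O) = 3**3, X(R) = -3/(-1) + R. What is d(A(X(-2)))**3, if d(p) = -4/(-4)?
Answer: 1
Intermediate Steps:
X(R) = 3 + R (X(R) = -3*(-1) + R = 3 + R)
A(O) = 27
d(p) = 1 (d(p) = -4*(-1/4) = 1)
d(A(X(-2)))**3 = 1**3 = 1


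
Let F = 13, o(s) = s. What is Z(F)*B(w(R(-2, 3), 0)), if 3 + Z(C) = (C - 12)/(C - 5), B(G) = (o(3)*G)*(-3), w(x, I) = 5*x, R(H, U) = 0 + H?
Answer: -1035/4 ≈ -258.75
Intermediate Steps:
R(H, U) = H
B(G) = -9*G (B(G) = (3*G)*(-3) = -9*G)
Z(C) = -3 + (-12 + C)/(-5 + C) (Z(C) = -3 + (C - 12)/(C - 5) = -3 + (-12 + C)/(-5 + C))
Z(F)*B(w(R(-2, 3), 0)) = ((3 - 2*13)/(-5 + 13))*(-45*(-2)) = ((3 - 26)/8)*(-9*(-10)) = ((⅛)*(-23))*90 = -23/8*90 = -1035/4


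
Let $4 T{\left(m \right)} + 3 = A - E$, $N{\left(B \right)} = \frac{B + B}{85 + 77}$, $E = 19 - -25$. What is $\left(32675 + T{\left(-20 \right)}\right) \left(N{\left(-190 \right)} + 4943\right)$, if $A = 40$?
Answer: $\frac{52302423749}{324} \approx 1.6143 \cdot 10^{8}$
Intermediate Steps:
$E = 44$ ($E = 19 + 25 = 44$)
$N{\left(B \right)} = \frac{B}{81}$ ($N{\left(B \right)} = \frac{2 B}{162} = 2 B \frac{1}{162} = \frac{B}{81}$)
$T{\left(m \right)} = - \frac{7}{4}$ ($T{\left(m \right)} = - \frac{3}{4} + \frac{40 - 44}{4} = - \frac{3}{4} + \frac{1}{4} \left(-4\right) = - \frac{3}{4} - 1 = - \frac{7}{4}$)
$\left(32675 + T{\left(-20 \right)}\right) \left(N{\left(-190 \right)} + 4943\right) = \left(32675 - \frac{7}{4}\right) \left(\frac{1}{81} \left(-190\right) + 4943\right) = \frac{130693 \left(- \frac{190}{81} + 4943\right)}{4} = \frac{130693}{4} \cdot \frac{400193}{81} = \frac{52302423749}{324}$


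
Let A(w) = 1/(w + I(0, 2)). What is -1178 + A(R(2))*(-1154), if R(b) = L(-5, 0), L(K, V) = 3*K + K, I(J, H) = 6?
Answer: -7669/7 ≈ -1095.6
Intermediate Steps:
L(K, V) = 4*K
R(b) = -20 (R(b) = 4*(-5) = -20)
A(w) = 1/(6 + w) (A(w) = 1/(w + 6) = 1/(6 + w))
-1178 + A(R(2))*(-1154) = -1178 - 1154/(6 - 20) = -1178 - 1154/(-14) = -1178 - 1/14*(-1154) = -1178 + 577/7 = -7669/7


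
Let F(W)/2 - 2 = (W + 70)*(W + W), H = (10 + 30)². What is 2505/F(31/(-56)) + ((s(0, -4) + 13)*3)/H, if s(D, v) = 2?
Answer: -209132531/12525120 ≈ -16.697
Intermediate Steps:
H = 1600 (H = 40² = 1600)
F(W) = 4 + 4*W*(70 + W) (F(W) = 4 + 2*((W + 70)*(W + W)) = 4 + 2*((70 + W)*(2*W)) = 4 + 2*(2*W*(70 + W)) = 4 + 4*W*(70 + W))
2505/F(31/(-56)) + ((s(0, -4) + 13)*3)/H = 2505/(4 + 4*(31/(-56))² + 280*(31/(-56))) + ((2 + 13)*3)/1600 = 2505/(4 + 4*(31*(-1/56))² + 280*(31*(-1/56))) + (15*3)*(1/1600) = 2505/(4 + 4*(-31/56)² + 280*(-31/56)) + 45*(1/1600) = 2505/(4 + 4*(961/3136) - 155) + 9/320 = 2505/(4 + 961/784 - 155) + 9/320 = 2505/(-117423/784) + 9/320 = 2505*(-784/117423) + 9/320 = -654640/39141 + 9/320 = -209132531/12525120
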